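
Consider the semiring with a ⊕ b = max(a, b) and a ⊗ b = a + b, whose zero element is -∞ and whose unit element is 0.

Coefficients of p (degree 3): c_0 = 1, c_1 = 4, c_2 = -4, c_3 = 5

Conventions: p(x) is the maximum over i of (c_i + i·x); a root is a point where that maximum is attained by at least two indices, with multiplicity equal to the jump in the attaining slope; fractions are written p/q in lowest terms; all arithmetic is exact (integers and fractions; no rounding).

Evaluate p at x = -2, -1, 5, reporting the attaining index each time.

p(-2) = max(1+0·(-2)=1, 4+1·(-2)=2, -4+2·(-2)=-8, 5+3·(-2)=-1) = 2 (attained by i=1)
p(-1) = max(1+0·(-1)=1, 4+1·(-1)=3, -4+2·(-1)=-6, 5+3·(-1)=2) = 3 (attained by i=1)
p(5) = max(1+0·5=1, 4+1·5=9, -4+2·5=6, 5+3·5=20) = 20 (attained by i=3)
Answer: p(-2) = 2; p(-1) = 3; p(5) = 20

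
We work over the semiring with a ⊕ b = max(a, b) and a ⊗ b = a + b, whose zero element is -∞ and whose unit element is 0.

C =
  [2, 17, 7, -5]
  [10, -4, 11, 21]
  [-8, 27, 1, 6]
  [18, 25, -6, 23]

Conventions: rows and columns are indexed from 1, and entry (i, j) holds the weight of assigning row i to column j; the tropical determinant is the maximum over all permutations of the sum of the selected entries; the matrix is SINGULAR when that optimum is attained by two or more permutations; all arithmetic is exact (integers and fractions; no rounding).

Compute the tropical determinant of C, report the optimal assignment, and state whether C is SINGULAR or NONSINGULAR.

σ = (1, 2, 3, 4): 2 + (-4) + 1 + 23 = 22
σ = (1, 2, 4, 3): 2 + (-4) + 6 + (-6) = -2
σ = (1, 3, 2, 4): 2 + 11 + 27 + 23 = 63
σ = (1, 3, 4, 2): 2 + 11 + 6 + 25 = 44
σ = (1, 4, 2, 3): 2 + 21 + 27 + (-6) = 44
σ = (1, 4, 3, 2): 2 + 21 + 1 + 25 = 49
σ = (2, 1, 3, 4): 17 + 10 + 1 + 23 = 51
σ = (2, 1, 4, 3): 17 + 10 + 6 + (-6) = 27
σ = (2, 3, 1, 4): 17 + 11 + (-8) + 23 = 43
σ = (2, 3, 4, 1): 17 + 11 + 6 + 18 = 52
σ = (2, 4, 1, 3): 17 + 21 + (-8) + (-6) = 24
σ = (2, 4, 3, 1): 17 + 21 + 1 + 18 = 57
σ = (3, 1, 2, 4): 7 + 10 + 27 + 23 = 67
σ = (3, 1, 4, 2): 7 + 10 + 6 + 25 = 48
σ = (3, 2, 1, 4): 7 + (-4) + (-8) + 23 = 18
σ = (3, 2, 4, 1): 7 + (-4) + 6 + 18 = 27
σ = (3, 4, 1, 2): 7 + 21 + (-8) + 25 = 45
σ = (3, 4, 2, 1): 7 + 21 + 27 + 18 = 73
σ = (4, 1, 2, 3): (-5) + 10 + 27 + (-6) = 26
σ = (4, 1, 3, 2): (-5) + 10 + 1 + 25 = 31
σ = (4, 2, 1, 3): (-5) + (-4) + (-8) + (-6) = -23
σ = (4, 2, 3, 1): (-5) + (-4) + 1 + 18 = 10
σ = (4, 3, 1, 2): (-5) + 11 + (-8) + 25 = 23
σ = (4, 3, 2, 1): (-5) + 11 + 27 + 18 = 51
Optimal value attained by: σ = (3, 4, 2, 1).
Answer: det⊕(C) = 73; verdict: NONSINGULAR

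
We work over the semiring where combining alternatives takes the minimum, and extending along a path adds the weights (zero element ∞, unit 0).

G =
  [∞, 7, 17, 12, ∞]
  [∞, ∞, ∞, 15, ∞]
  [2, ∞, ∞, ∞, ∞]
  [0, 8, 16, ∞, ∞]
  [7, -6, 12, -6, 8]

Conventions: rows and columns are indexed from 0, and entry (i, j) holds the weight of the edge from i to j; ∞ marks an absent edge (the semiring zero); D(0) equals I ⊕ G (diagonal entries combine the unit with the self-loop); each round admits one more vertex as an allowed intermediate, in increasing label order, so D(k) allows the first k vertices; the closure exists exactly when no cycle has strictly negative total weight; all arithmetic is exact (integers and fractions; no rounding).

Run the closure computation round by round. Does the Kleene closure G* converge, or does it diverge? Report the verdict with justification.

D(0):
  [0, 7, 17, 12, ∞]
  [∞, 0, ∞, 15, ∞]
  [2, ∞, 0, ∞, ∞]
  [0, 8, 16, 0, ∞]
  [7, -6, 12, -6, 0]
D(1):
  [0, 7, 17, 12, ∞]
  [∞, 0, ∞, 15, ∞]
  [2, 9, 0, 14, ∞]
  [0, 7, 16, 0, ∞]
  [7, -6, 12, -6, 0]
D(2):
  [0, 7, 17, 12, ∞]
  [∞, 0, ∞, 15, ∞]
  [2, 9, 0, 14, ∞]
  [0, 7, 16, 0, ∞]
  [7, -6, 12, -6, 0]
D(3):
  [0, 7, 17, 12, ∞]
  [∞, 0, ∞, 15, ∞]
  [2, 9, 0, 14, ∞]
  [0, 7, 16, 0, ∞]
  [7, -6, 12, -6, 0]
D(4):
  [0, 7, 17, 12, ∞]
  [15, 0, 31, 15, ∞]
  [2, 9, 0, 14, ∞]
  [0, 7, 16, 0, ∞]
  [-6, -6, 10, -6, 0]
D(5):
  [0, 7, 17, 12, ∞]
  [15, 0, 31, 15, ∞]
  [2, 9, 0, 14, ∞]
  [0, 7, 16, 0, ∞]
  [-6, -6, 10, -6, 0]
Key observation: every diagonal entry stays at the unit through all rounds, so no improving cycle exists.
Answer: CONVERGES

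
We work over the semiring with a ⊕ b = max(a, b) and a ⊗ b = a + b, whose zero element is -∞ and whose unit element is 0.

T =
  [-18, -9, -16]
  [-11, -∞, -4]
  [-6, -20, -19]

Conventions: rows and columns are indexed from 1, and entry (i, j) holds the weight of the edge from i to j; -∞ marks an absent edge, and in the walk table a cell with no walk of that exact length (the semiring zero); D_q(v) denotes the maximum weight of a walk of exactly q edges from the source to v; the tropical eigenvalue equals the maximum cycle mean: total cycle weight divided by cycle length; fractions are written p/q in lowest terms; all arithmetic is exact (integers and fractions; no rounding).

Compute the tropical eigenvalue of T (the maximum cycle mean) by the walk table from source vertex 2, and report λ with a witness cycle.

q=0: [-∞, 0, -∞]
q=1: [-11, -∞, -4]
q=2: [-10, -20, -23]
q=3: [-28, -19, -24]
Optimal cycle mean attained by: cycle 1->2->3->1, total (-9) + (-4) + (-6), length 3.
Answer: λ = -19/3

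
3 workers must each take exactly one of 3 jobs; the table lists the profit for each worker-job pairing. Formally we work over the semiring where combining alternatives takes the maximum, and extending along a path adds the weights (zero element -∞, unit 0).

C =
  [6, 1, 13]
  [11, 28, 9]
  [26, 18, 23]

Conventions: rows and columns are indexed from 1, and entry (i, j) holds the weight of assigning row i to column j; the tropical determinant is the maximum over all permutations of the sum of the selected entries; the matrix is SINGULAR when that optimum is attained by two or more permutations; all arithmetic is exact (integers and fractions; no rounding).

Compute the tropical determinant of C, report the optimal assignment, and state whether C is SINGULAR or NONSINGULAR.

σ = (1, 2, 3): 6 + 28 + 23 = 57
σ = (1, 3, 2): 6 + 9 + 18 = 33
σ = (2, 1, 3): 1 + 11 + 23 = 35
σ = (2, 3, 1): 1 + 9 + 26 = 36
σ = (3, 1, 2): 13 + 11 + 18 = 42
σ = (3, 2, 1): 13 + 28 + 26 = 67
Optimal value attained by: σ = (3, 2, 1).
Answer: det⊕(C) = 67; verdict: NONSINGULAR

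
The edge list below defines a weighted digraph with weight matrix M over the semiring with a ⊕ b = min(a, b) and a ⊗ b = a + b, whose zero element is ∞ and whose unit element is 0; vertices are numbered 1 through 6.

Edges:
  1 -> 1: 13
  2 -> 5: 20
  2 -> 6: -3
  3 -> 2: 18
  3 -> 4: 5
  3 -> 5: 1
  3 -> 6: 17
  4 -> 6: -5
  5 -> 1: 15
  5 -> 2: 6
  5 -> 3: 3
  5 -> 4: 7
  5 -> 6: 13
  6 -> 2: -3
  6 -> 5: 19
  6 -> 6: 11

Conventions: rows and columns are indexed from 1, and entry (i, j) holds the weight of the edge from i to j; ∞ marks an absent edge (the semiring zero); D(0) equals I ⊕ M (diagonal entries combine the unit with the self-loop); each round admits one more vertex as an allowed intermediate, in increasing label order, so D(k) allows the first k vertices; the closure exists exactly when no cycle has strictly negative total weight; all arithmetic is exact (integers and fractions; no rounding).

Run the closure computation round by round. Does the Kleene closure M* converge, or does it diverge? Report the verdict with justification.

D(0):
  [0, ∞, ∞, ∞, ∞, ∞]
  [∞, 0, ∞, ∞, 20, -3]
  [∞, 18, 0, 5, 1, 17]
  [∞, ∞, ∞, 0, ∞, -5]
  [15, 6, 3, 7, 0, 13]
  [∞, -3, ∞, ∞, 19, 0]
D(1):
  [0, ∞, ∞, ∞, ∞, ∞]
  [∞, 0, ∞, ∞, 20, -3]
  [∞, 18, 0, 5, 1, 17]
  [∞, ∞, ∞, 0, ∞, -5]
  [15, 6, 3, 7, 0, 13]
  [∞, -3, ∞, ∞, 19, 0]
Detection: at round 2, diagonal entry (6, 6) turns strictly negative.
Key observation: the cycle 6->2->6 has total weight (-3) + (-3), which is strictly negative.
Answer: DIVERGES — negative cycle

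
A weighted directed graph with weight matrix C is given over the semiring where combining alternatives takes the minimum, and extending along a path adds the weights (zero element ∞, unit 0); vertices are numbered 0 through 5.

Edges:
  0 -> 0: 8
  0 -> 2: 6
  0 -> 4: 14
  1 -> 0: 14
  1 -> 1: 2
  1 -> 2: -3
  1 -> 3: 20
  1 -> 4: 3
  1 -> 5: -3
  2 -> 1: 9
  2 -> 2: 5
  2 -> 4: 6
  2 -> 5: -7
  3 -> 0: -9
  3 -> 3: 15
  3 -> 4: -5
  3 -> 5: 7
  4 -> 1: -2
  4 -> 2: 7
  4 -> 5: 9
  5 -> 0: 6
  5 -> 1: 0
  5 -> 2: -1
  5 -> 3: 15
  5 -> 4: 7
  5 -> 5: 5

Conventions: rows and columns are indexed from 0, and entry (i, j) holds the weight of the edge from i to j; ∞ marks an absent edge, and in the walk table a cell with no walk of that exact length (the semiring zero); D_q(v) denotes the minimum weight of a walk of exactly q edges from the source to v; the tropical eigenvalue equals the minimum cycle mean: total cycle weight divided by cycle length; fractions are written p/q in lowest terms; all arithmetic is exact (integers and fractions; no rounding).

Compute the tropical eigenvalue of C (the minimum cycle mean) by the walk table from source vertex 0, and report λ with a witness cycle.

q=0: [0, ∞, ∞, ∞, ∞, ∞]
q=1: [8, ∞, 6, ∞, 14, ∞]
q=2: [16, 12, 11, ∞, 12, -1]
q=3: [5, -1, -2, 14, 6, 4]
q=4: [5, 1, -4, 19, 2, -9]
q=5: [-3, -9, -10, 6, -2, -11]
q=6: [-5, -11, -12, 4, -6, -17]
Optimal cycle mean attained by: cycle 2->5->2, total (-7) + (-1), length 2.
Answer: λ = -4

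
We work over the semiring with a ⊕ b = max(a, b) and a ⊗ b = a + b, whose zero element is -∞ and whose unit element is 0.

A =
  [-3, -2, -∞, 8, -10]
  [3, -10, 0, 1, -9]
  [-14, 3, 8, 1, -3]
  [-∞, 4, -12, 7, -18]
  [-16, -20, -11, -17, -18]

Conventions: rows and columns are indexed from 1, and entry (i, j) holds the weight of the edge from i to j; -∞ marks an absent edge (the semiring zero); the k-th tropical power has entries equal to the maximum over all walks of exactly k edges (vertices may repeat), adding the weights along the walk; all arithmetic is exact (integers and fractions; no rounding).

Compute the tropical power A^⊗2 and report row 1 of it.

A^⊗2:
  [1, 12, -2, 15, -10]
  [0, 5, 8, 11, -3]
  [6, 11, 16, 9, 5]
  [7, 11, 4, 14, -5]
  [-17, -8, -3, -8, -14]
Answer: row 1 of A^⊗2 = [1, 12, -2, 15, -10]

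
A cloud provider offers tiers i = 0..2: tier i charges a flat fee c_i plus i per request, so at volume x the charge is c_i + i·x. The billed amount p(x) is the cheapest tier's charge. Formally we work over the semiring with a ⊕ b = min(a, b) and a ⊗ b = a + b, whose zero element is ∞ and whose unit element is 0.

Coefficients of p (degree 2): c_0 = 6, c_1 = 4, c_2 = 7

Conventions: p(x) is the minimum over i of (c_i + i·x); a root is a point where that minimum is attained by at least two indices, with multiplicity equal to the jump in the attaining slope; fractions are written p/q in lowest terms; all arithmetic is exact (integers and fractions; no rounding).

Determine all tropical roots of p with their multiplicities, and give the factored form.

hull edge (i=0, c=6) to (i=1, c=4): slope -2, span 1
hull edge (i=1, c=4) to (i=2, c=7): slope 3, span 1
Factored form: p(x) = 7 ⊗ (x ⊕ (-3)) ⊗ (x ⊕ 2)
Answer: roots = -3 (mult 1), 2 (mult 1)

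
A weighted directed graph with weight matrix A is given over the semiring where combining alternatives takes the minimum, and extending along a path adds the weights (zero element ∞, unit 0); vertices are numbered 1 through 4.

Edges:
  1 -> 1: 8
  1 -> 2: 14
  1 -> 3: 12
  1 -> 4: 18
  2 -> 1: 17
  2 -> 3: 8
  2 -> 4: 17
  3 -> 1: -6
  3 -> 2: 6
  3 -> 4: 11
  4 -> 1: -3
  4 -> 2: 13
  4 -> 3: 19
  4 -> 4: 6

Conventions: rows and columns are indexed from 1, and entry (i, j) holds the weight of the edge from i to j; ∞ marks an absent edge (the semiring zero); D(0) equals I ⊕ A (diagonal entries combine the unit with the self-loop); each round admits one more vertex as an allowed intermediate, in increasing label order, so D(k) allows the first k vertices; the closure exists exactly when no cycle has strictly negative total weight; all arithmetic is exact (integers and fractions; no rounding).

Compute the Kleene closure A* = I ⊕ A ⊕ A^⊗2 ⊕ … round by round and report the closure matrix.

D(0):
  [0, 14, 12, 18]
  [17, 0, 8, 17]
  [-6, 6, 0, 11]
  [-3, 13, 19, 0]
D(1):
  [0, 14, 12, 18]
  [17, 0, 8, 17]
  [-6, 6, 0, 11]
  [-3, 11, 9, 0]
D(2):
  [0, 14, 12, 18]
  [17, 0, 8, 17]
  [-6, 6, 0, 11]
  [-3, 11, 9, 0]
D(3):
  [0, 14, 12, 18]
  [2, 0, 8, 17]
  [-6, 6, 0, 11]
  [-3, 11, 9, 0]
D(4):
  [0, 14, 12, 18]
  [2, 0, 8, 17]
  [-6, 6, 0, 11]
  [-3, 11, 9, 0]
Answer: A* = [[0, 14, 12, 18], [2, 0, 8, 17], [-6, 6, 0, 11], [-3, 11, 9, 0]]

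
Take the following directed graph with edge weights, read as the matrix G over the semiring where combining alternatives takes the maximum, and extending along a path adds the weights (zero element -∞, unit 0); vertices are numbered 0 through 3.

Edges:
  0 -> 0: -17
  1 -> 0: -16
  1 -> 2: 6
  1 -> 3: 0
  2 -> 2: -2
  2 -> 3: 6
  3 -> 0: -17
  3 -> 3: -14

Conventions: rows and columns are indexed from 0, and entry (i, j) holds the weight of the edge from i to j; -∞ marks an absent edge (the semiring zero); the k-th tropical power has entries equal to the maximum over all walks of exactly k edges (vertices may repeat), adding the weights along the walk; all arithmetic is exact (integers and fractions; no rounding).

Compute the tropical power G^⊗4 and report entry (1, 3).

G^⊗2:
  [-34, -∞, -∞, -∞]
  [-17, -∞, 4, 12]
  [-11, -∞, -4, 4]
  [-31, -∞, -∞, -28]
G^⊗3:
  [-51, -∞, -∞, -∞]
  [-5, -∞, 2, 10]
  [-13, -∞, -6, 2]
  [-45, -∞, -∞, -42]
G^⊗4:
  [-68, -∞, -∞, -∞]
  [-7, -∞, 0, 8]
  [-15, -∞, -8, 0]
  [-59, -∞, -∞, -56]
Key observation: the optimum is the walk 1->2->2->2->3, with weight 6 + (-2) + (-2) + 6 = 8.
Optimal value attained by: walk 1->2->2->2->3.
Answer: (G^⊗4)[1][3] = 8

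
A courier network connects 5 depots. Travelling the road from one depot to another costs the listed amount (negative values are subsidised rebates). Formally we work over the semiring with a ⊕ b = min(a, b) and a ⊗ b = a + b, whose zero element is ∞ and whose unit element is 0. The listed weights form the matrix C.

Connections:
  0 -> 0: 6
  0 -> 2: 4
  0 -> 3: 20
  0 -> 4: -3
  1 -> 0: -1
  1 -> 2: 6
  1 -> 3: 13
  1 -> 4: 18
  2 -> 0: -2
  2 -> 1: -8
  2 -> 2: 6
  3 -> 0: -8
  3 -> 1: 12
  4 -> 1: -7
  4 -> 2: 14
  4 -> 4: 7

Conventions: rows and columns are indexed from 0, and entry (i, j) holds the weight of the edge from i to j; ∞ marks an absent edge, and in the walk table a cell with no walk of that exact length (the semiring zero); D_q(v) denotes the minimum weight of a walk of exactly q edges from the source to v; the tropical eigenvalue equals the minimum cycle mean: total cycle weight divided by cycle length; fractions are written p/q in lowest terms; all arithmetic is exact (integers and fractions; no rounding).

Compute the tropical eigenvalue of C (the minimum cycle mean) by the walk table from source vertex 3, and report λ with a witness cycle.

q=0: [∞, ∞, ∞, 0, ∞]
q=1: [-8, 12, ∞, ∞, ∞]
q=2: [-2, ∞, -4, 12, -11]
q=3: [-6, -18, 2, 18, -5]
q=4: [-19, -12, -12, -5, -9]
q=5: [-14, -20, -15, 1, -22]
Optimal cycle mean attained by: cycle 0->4->1->0, total (-3) + (-7) + (-1), length 3.
Answer: λ = -11/3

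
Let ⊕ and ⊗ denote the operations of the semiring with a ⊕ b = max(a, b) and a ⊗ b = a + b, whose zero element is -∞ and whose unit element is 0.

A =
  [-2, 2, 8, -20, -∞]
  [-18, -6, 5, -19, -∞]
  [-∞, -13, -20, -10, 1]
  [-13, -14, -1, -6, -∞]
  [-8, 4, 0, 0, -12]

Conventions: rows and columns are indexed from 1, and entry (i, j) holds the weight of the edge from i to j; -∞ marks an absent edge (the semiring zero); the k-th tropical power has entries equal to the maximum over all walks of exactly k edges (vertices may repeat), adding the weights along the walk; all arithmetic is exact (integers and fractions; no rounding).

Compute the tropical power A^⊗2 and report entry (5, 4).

A^⊗2:
  [-4, 0, 7, -2, 9]
  [-20, -8, -1, -5, 6]
  [-7, 5, 1, 1, -11]
  [-15, -11, -5, -11, 0]
  [-10, -2, 9, -6, 1]
Key observation: the optimum is the walk 5->4->4, with weight 0 + (-6) = -6.
Optimal value attained by: walk 5->4->4.
Answer: (A^⊗2)[5][4] = -6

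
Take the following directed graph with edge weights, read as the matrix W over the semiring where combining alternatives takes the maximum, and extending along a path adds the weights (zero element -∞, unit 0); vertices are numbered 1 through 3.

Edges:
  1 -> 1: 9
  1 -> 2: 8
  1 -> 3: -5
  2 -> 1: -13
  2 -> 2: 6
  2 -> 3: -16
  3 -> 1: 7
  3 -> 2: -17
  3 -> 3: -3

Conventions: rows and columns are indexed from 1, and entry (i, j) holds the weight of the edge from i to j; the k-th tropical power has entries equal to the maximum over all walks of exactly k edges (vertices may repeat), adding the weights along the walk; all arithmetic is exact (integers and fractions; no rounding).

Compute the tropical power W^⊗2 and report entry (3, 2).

W^⊗2:
  [18, 17, 4]
  [-4, 12, -10]
  [16, 15, 2]
Key observation: the optimum is the walk 3->1->2, with weight 7 + 8 = 15.
Optimal value attained by: walk 3->1->2.
Answer: (W^⊗2)[3][2] = 15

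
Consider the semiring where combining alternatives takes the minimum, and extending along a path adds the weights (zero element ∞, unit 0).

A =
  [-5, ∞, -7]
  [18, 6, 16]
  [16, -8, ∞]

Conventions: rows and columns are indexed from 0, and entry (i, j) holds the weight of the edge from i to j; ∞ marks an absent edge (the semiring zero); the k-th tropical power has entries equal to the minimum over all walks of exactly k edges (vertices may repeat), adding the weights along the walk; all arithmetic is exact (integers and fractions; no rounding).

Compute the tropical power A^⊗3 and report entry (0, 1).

A^⊗2:
  [-10, -15, -12]
  [13, 8, 11]
  [10, -2, 8]
A^⊗3:
  [-15, -20, -17]
  [8, 3, 6]
  [5, 0, 3]
Key observation: the optimum is the walk 0->0->2->1, with weight (-5) + (-7) + (-8) = -20.
Optimal value attained by: walk 0->0->2->1.
Answer: (A^⊗3)[0][1] = -20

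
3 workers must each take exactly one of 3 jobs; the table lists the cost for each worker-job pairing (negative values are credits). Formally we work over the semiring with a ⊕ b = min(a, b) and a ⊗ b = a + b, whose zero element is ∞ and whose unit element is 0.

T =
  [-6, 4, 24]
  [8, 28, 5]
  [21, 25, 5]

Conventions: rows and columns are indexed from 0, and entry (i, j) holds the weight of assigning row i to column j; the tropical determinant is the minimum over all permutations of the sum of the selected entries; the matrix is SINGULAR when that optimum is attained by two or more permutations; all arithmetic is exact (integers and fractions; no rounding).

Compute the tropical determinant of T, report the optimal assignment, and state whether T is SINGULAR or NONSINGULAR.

σ = (0, 1, 2): (-6) + 28 + 5 = 27
σ = (0, 2, 1): (-6) + 5 + 25 = 24
σ = (1, 0, 2): 4 + 8 + 5 = 17
σ = (1, 2, 0): 4 + 5 + 21 = 30
σ = (2, 0, 1): 24 + 8 + 25 = 57
σ = (2, 1, 0): 24 + 28 + 21 = 73
Optimal value attained by: σ = (1, 0, 2).
Answer: det⊕(T) = 17; verdict: NONSINGULAR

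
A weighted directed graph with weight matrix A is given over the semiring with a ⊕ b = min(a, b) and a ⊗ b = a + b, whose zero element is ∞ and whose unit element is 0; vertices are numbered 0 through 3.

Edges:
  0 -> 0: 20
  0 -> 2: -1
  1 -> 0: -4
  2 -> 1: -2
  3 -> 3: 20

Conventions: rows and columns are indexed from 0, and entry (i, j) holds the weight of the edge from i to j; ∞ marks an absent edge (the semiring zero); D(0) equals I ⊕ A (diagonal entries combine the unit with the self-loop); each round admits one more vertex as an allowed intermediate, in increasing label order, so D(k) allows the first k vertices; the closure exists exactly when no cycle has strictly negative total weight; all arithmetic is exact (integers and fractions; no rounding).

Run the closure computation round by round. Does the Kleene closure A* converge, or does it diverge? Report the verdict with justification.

D(0):
  [0, ∞, -1, ∞]
  [-4, 0, ∞, ∞]
  [∞, -2, 0, ∞]
  [∞, ∞, ∞, 0]
D(1):
  [0, ∞, -1, ∞]
  [-4, 0, -5, ∞]
  [∞, -2, 0, ∞]
  [∞, ∞, ∞, 0]
Detection: at round 2, diagonal entry (2, 2) turns strictly negative.
Key observation: the cycle 2->1->0->2 has total weight (-2) + (-4) + (-1), which is strictly negative.
Answer: DIVERGES — negative cycle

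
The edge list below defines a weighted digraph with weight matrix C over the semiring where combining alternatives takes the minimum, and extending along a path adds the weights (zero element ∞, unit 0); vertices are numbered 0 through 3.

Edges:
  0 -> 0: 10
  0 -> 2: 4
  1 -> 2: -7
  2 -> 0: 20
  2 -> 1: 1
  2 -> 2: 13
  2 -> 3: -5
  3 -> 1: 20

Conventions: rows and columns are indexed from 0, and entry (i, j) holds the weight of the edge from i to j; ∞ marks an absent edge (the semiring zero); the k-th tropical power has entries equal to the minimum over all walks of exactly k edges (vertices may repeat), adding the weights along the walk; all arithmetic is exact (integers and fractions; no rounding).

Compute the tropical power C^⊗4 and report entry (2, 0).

C^⊗2:
  [20, 5, 14, -1]
  [13, -6, 6, -12]
  [30, 14, -6, 8]
  [∞, ∞, 13, ∞]
C^⊗3:
  [30, 15, -2, 9]
  [23, 7, -13, 1]
  [14, -5, 7, -11]
  [33, 14, 26, 8]
C^⊗4:
  [18, -1, 8, -7]
  [7, -12, 0, -18]
  [24, 8, -12, 2]
  [43, 27, 7, 21]
Key observation: the optimum is the walk 2->1->2->0->0, with weight 1 + (-7) + 20 + 10 = 24.
Optimal value attained by: walk 2->1->2->0->0.
Answer: (C^⊗4)[2][0] = 24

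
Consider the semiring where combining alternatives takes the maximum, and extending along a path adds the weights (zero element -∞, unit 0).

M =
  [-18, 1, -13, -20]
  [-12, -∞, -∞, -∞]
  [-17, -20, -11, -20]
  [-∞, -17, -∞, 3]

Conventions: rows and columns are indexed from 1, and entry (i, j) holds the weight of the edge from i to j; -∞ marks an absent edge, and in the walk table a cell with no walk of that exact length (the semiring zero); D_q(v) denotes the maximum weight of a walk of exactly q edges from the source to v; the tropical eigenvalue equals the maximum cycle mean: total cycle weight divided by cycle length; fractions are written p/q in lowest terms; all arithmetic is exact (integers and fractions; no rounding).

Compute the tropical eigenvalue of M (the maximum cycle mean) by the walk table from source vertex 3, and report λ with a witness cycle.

q=0: [-∞, -∞, 0, -∞]
q=1: [-17, -20, -11, -20]
q=2: [-28, -16, -22, -17]
q=3: [-28, -27, -33, -14]
q=4: [-39, -27, -41, -11]
Optimal cycle mean attained by: cycle 4->4, total 3, length 1.
Answer: λ = 3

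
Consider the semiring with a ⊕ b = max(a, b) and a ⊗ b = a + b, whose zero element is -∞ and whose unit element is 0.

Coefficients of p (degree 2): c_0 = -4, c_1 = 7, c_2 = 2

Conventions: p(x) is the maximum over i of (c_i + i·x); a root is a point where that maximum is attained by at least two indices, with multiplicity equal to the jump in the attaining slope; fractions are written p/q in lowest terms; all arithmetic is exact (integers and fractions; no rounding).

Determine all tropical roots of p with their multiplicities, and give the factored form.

hull edge (i=0, c=-4) to (i=1, c=7): slope 11, span 1
hull edge (i=1, c=7) to (i=2, c=2): slope -5, span 1
Factored form: p(x) = 2 ⊗ (x ⊕ (-11)) ⊗ (x ⊕ 5)
Answer: roots = -11 (mult 1), 5 (mult 1)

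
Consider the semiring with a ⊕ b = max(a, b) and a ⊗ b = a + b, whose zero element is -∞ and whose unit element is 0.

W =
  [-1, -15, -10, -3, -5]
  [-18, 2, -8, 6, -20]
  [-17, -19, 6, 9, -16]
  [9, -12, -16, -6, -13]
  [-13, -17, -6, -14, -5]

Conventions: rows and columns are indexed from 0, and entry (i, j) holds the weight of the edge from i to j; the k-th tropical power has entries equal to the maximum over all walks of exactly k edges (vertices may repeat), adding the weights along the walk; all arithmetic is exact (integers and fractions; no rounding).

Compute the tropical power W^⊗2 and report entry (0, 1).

W^⊗2:
  [6, -13, -4, -1, -6]
  [15, 4, -2, 8, -7]
  [18, -3, 12, 15, -4]
  [8, -6, -1, 6, 4]
  [-5, -15, 0, 3, -10]
Key observation: the optimum is the walk 0->1->1, with weight (-15) + 2 = -13.
Optimal value attained by: walk 0->1->1.
Answer: (W^⊗2)[0][1] = -13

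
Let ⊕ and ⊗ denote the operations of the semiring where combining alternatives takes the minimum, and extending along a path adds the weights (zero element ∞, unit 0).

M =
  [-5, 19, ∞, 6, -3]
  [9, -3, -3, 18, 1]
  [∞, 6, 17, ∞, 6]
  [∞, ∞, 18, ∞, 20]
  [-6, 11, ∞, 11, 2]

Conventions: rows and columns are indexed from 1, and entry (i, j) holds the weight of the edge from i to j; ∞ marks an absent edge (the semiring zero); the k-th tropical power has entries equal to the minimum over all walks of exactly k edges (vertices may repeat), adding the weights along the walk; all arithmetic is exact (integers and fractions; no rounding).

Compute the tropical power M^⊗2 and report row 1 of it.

M^⊗2:
  [-10, 8, 16, 1, -8]
  [-5, -6, -6, 12, -2]
  [0, 3, 3, 17, 7]
  [14, 24, 35, 31, 22]
  [-11, 8, 8, 0, -9]
Answer: row 1 of M^⊗2 = [-10, 8, 16, 1, -8]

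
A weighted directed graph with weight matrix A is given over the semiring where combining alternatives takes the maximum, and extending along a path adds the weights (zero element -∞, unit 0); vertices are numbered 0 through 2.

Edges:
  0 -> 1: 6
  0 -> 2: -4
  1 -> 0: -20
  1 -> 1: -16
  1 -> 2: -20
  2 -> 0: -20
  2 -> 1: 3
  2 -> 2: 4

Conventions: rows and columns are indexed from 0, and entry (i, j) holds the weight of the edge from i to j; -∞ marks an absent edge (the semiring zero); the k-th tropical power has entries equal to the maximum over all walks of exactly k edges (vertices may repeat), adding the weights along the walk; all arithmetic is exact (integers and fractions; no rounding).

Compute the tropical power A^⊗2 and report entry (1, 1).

A^⊗2:
  [-14, -1, 0]
  [-36, -14, -16]
  [-16, 7, 8]
Key observation: the optimum is the walk 1->0->1, with weight (-20) + 6 = -14.
Optimal value attained by: walk 1->0->1.
Answer: (A^⊗2)[1][1] = -14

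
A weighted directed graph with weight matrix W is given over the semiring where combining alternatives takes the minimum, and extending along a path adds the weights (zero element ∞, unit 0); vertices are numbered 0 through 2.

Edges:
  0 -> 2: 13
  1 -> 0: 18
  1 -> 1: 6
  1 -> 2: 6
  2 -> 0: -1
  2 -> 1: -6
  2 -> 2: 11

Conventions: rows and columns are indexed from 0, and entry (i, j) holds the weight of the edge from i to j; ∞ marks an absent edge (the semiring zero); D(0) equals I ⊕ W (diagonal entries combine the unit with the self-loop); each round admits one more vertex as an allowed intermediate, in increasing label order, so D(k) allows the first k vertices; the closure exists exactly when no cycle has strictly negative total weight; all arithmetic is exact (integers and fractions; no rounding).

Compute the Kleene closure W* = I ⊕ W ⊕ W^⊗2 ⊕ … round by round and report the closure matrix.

D(0):
  [0, ∞, 13]
  [18, 0, 6]
  [-1, -6, 0]
D(1):
  [0, ∞, 13]
  [18, 0, 6]
  [-1, -6, 0]
D(2):
  [0, ∞, 13]
  [18, 0, 6]
  [-1, -6, 0]
D(3):
  [0, 7, 13]
  [5, 0, 6]
  [-1, -6, 0]
Answer: W* = [[0, 7, 13], [5, 0, 6], [-1, -6, 0]]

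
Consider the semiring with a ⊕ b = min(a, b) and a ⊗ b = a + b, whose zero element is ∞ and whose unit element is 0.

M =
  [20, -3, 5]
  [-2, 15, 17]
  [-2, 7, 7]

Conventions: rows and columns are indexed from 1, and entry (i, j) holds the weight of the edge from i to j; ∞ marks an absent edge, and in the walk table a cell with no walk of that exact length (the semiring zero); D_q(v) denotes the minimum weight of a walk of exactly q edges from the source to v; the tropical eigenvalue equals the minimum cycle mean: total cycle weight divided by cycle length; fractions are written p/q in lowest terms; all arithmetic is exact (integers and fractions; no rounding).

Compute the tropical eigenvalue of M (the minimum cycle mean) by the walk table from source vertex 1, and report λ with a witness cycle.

q=0: [0, ∞, ∞]
q=1: [20, -3, 5]
q=2: [-5, 12, 12]
q=3: [10, -8, 0]
Optimal cycle mean attained by: cycle 1->2->1, total (-3) + (-2), length 2.
Answer: λ = -5/2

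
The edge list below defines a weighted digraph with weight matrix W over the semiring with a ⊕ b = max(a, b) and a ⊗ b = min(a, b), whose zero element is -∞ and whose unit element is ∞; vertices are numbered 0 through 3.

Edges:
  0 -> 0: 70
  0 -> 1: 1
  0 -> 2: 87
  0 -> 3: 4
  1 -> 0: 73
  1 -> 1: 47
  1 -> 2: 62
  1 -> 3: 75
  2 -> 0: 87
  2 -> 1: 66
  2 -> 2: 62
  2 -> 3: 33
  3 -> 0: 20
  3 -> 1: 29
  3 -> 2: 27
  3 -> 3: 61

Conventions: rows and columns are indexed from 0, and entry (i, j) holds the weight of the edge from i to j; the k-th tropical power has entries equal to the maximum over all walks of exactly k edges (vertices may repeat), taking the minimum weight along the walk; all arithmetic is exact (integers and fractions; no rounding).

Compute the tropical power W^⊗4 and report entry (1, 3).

W^⊗2:
  [87, 66, 70, 33]
  [70, 62, 73, 61]
  [70, 62, 87, 66]
  [29, 29, 29, 61]
W^⊗3:
  [70, 66, 87, 66]
  [73, 66, 70, 62]
  [87, 66, 70, 62]
  [29, 29, 29, 61]
W^⊗4:
  [87, 66, 70, 66]
  [70, 66, 73, 66]
  [70, 66, 87, 66]
  [29, 29, 29, 61]
Key observation: the optimum is the walk 1->0->2->1->3, with weight 73 min 87 min 66 min 75 = 66.
Optimal value attained by: walk 1->0->2->1->3.
Answer: (W^⊗4)[1][3] = 66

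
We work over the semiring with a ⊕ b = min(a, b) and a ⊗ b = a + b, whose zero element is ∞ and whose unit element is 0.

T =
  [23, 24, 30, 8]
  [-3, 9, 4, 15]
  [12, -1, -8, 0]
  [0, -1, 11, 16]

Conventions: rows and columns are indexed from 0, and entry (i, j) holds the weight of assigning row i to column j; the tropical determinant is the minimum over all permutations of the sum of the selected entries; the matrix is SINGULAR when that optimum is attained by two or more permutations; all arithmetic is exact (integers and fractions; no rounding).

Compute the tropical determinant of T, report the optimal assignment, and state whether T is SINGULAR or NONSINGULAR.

σ = (0, 1, 2, 3): 23 + 9 + (-8) + 16 = 40
σ = (0, 1, 3, 2): 23 + 9 + 0 + 11 = 43
σ = (0, 2, 1, 3): 23 + 4 + (-1) + 16 = 42
σ = (0, 2, 3, 1): 23 + 4 + 0 + (-1) = 26
σ = (0, 3, 1, 2): 23 + 15 + (-1) + 11 = 48
σ = (0, 3, 2, 1): 23 + 15 + (-8) + (-1) = 29
σ = (1, 0, 2, 3): 24 + (-3) + (-8) + 16 = 29
σ = (1, 0, 3, 2): 24 + (-3) + 0 + 11 = 32
σ = (1, 2, 0, 3): 24 + 4 + 12 + 16 = 56
σ = (1, 2, 3, 0): 24 + 4 + 0 + 0 = 28
σ = (1, 3, 0, 2): 24 + 15 + 12 + 11 = 62
σ = (1, 3, 2, 0): 24 + 15 + (-8) + 0 = 31
σ = (2, 0, 1, 3): 30 + (-3) + (-1) + 16 = 42
σ = (2, 0, 3, 1): 30 + (-3) + 0 + (-1) = 26
σ = (2, 1, 0, 3): 30 + 9 + 12 + 16 = 67
σ = (2, 1, 3, 0): 30 + 9 + 0 + 0 = 39
σ = (2, 3, 0, 1): 30 + 15 + 12 + (-1) = 56
σ = (2, 3, 1, 0): 30 + 15 + (-1) + 0 = 44
σ = (3, 0, 1, 2): 8 + (-3) + (-1) + 11 = 15
σ = (3, 0, 2, 1): 8 + (-3) + (-8) + (-1) = -4
σ = (3, 1, 0, 2): 8 + 9 + 12 + 11 = 40
σ = (3, 1, 2, 0): 8 + 9 + (-8) + 0 = 9
σ = (3, 2, 0, 1): 8 + 4 + 12 + (-1) = 23
σ = (3, 2, 1, 0): 8 + 4 + (-1) + 0 = 11
Optimal value attained by: σ = (3, 0, 2, 1).
Answer: det⊕(T) = -4; verdict: NONSINGULAR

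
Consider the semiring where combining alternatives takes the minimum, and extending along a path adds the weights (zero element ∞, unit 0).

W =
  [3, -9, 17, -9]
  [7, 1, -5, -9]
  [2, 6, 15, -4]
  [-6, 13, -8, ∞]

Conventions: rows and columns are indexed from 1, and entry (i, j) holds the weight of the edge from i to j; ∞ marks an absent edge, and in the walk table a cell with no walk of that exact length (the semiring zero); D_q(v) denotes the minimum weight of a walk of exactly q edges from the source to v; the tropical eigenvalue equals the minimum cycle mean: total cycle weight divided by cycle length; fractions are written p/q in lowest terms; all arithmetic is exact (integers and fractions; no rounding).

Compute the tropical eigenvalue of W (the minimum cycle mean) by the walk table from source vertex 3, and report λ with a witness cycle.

q=0: [∞, ∞, 0, ∞]
q=1: [2, 6, 15, -4]
q=2: [-10, -7, -12, -7]
q=3: [-13, -19, -15, -19]
q=4: [-25, -22, -27, -28]
Optimal cycle mean attained by: cycle 1->2->4->1, total (-9) + (-9) + (-6), length 3.
Answer: λ = -8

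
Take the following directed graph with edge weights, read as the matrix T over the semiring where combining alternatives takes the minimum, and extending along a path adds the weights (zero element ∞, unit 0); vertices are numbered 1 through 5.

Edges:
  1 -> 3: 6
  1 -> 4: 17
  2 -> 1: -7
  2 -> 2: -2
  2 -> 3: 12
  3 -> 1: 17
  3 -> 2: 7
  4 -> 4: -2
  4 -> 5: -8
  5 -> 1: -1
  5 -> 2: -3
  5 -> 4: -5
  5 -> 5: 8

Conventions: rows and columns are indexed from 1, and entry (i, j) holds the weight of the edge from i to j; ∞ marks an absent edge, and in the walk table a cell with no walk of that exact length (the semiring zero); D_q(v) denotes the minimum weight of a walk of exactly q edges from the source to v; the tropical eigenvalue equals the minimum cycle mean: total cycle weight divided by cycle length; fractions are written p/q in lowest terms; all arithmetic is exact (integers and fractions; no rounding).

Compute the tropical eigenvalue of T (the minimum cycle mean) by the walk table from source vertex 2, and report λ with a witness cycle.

q=0: [∞, 0, ∞, ∞, ∞]
q=1: [-7, -2, 12, ∞, ∞]
q=2: [-9, -4, -1, 10, ∞]
q=3: [-11, -6, -3, 8, 2]
q=4: [-13, -8, -5, -3, 0]
q=5: [-15, -10, -7, -5, -11]
Optimal cycle mean attained by: cycle 4->5->4, total (-8) + (-5), length 2.
Answer: λ = -13/2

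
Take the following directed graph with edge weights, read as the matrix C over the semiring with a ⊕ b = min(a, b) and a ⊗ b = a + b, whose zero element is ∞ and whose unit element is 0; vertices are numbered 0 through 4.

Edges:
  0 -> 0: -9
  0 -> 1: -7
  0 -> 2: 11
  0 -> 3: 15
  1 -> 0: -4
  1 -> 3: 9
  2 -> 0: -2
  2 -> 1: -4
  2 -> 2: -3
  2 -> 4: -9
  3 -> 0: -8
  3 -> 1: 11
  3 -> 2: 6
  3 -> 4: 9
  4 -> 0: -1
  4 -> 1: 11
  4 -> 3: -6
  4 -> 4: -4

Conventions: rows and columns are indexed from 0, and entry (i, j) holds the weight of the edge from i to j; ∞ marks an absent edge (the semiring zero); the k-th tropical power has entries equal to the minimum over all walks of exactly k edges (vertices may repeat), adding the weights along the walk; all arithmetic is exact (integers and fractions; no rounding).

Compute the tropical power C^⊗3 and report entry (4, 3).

C^⊗2:
  [-18, -16, 2, 2, 2]
  [-13, -11, 7, 11, 18]
  [-11, -9, -6, -15, -13]
  [-17, -15, 3, 3, -3]
  [-14, -8, 0, -10, -8]
C^⊗3:
  [-27, -25, -7, -7, -7]
  [-22, -20, -2, -2, -2]
  [-23, -18, -9, -19, -17]
  [-26, -24, -6, -9, -7]
  [-23, -21, -4, -14, -12]
Key observation: the optimum is the walk 4->4->4->3, with weight (-4) + (-4) + (-6) = -14.
Optimal value attained by: walk 4->4->4->3.
Answer: (C^⊗3)[4][3] = -14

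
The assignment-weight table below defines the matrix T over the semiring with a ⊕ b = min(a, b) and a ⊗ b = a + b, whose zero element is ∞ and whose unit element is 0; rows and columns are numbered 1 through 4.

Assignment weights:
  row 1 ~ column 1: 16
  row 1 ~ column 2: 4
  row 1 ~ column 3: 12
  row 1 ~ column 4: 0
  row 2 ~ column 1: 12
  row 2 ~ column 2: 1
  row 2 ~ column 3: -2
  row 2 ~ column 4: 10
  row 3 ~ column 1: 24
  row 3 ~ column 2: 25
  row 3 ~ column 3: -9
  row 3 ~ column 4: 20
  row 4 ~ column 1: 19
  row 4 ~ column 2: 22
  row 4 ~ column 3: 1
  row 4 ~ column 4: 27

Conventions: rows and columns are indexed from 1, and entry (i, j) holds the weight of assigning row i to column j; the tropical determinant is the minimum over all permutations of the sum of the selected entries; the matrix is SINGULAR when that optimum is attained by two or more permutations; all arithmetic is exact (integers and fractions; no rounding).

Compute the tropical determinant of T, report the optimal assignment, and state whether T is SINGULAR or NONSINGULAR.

σ = (1, 2, 3, 4): 16 + 1 + (-9) + 27 = 35
σ = (1, 2, 4, 3): 16 + 1 + 20 + 1 = 38
σ = (1, 3, 2, 4): 16 + (-2) + 25 + 27 = 66
σ = (1, 3, 4, 2): 16 + (-2) + 20 + 22 = 56
σ = (1, 4, 2, 3): 16 + 10 + 25 + 1 = 52
σ = (1, 4, 3, 2): 16 + 10 + (-9) + 22 = 39
σ = (2, 1, 3, 4): 4 + 12 + (-9) + 27 = 34
σ = (2, 1, 4, 3): 4 + 12 + 20 + 1 = 37
σ = (2, 3, 1, 4): 4 + (-2) + 24 + 27 = 53
σ = (2, 3, 4, 1): 4 + (-2) + 20 + 19 = 41
σ = (2, 4, 1, 3): 4 + 10 + 24 + 1 = 39
σ = (2, 4, 3, 1): 4 + 10 + (-9) + 19 = 24
σ = (3, 1, 2, 4): 12 + 12 + 25 + 27 = 76
σ = (3, 1, 4, 2): 12 + 12 + 20 + 22 = 66
σ = (3, 2, 1, 4): 12 + 1 + 24 + 27 = 64
σ = (3, 2, 4, 1): 12 + 1 + 20 + 19 = 52
σ = (3, 4, 1, 2): 12 + 10 + 24 + 22 = 68
σ = (3, 4, 2, 1): 12 + 10 + 25 + 19 = 66
σ = (4, 1, 2, 3): 0 + 12 + 25 + 1 = 38
σ = (4, 1, 3, 2): 0 + 12 + (-9) + 22 = 25
σ = (4, 2, 1, 3): 0 + 1 + 24 + 1 = 26
σ = (4, 2, 3, 1): 0 + 1 + (-9) + 19 = 11
σ = (4, 3, 1, 2): 0 + (-2) + 24 + 22 = 44
σ = (4, 3, 2, 1): 0 + (-2) + 25 + 19 = 42
Optimal value attained by: σ = (4, 2, 3, 1).
Answer: det⊕(T) = 11; verdict: NONSINGULAR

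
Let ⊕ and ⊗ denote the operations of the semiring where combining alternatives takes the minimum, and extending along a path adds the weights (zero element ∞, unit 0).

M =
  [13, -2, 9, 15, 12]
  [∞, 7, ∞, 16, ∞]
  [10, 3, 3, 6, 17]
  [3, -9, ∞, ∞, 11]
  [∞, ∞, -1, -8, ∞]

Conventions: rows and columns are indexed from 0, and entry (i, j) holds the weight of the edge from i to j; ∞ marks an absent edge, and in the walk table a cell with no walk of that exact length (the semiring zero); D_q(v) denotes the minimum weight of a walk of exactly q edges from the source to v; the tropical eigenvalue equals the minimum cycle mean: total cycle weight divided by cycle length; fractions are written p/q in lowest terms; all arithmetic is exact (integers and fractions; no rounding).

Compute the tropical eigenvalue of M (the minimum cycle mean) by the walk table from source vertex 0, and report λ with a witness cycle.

q=0: [0, ∞, ∞, ∞, ∞]
q=1: [13, -2, 9, 15, 12]
q=2: [18, 5, 11, 4, 25]
q=3: [7, -5, 14, 17, 15]
q=4: [20, 2, 14, 7, 19]
q=5: [10, -2, 17, 11, 18]
Optimal cycle mean attained by: cycle 3->4->3, total 11 + (-8), length 2.
Answer: λ = 3/2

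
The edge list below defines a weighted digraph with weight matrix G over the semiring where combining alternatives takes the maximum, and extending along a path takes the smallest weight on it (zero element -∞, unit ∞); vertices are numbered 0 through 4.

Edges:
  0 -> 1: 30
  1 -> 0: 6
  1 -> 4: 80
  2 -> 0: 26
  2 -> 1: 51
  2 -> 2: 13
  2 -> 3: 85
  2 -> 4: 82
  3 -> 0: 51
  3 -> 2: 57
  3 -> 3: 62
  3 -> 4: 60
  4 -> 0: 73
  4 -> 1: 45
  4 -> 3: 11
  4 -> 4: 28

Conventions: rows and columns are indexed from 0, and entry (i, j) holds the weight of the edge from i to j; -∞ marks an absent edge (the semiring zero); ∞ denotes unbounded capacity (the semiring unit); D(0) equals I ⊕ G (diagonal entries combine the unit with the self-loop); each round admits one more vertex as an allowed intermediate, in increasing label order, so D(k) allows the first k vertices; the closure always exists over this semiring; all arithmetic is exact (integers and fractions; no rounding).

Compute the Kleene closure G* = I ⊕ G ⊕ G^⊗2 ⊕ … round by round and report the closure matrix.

D(0):
  [∞, 30, -∞, -∞, -∞]
  [6, ∞, -∞, -∞, 80]
  [26, 51, ∞, 85, 82]
  [51, -∞, 57, ∞, 60]
  [73, 45, -∞, 11, ∞]
D(1):
  [∞, 30, -∞, -∞, -∞]
  [6, ∞, -∞, -∞, 80]
  [26, 51, ∞, 85, 82]
  [51, 30, 57, ∞, 60]
  [73, 45, -∞, 11, ∞]
D(2):
  [∞, 30, -∞, -∞, 30]
  [6, ∞, -∞, -∞, 80]
  [26, 51, ∞, 85, 82]
  [51, 30, 57, ∞, 60]
  [73, 45, -∞, 11, ∞]
D(3):
  [∞, 30, -∞, -∞, 30]
  [6, ∞, -∞, -∞, 80]
  [26, 51, ∞, 85, 82]
  [51, 51, 57, ∞, 60]
  [73, 45, -∞, 11, ∞]
D(4):
  [∞, 30, -∞, -∞, 30]
  [6, ∞, -∞, -∞, 80]
  [51, 51, ∞, 85, 82]
  [51, 51, 57, ∞, 60]
  [73, 45, 11, 11, ∞]
D(5):
  [∞, 30, 11, 11, 30]
  [73, ∞, 11, 11, 80]
  [73, 51, ∞, 85, 82]
  [60, 51, 57, ∞, 60]
  [73, 45, 11, 11, ∞]
Answer: G* = [[∞, 30, 11, 11, 30], [73, ∞, 11, 11, 80], [73, 51, ∞, 85, 82], [60, 51, 57, ∞, 60], [73, 45, 11, 11, ∞]]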